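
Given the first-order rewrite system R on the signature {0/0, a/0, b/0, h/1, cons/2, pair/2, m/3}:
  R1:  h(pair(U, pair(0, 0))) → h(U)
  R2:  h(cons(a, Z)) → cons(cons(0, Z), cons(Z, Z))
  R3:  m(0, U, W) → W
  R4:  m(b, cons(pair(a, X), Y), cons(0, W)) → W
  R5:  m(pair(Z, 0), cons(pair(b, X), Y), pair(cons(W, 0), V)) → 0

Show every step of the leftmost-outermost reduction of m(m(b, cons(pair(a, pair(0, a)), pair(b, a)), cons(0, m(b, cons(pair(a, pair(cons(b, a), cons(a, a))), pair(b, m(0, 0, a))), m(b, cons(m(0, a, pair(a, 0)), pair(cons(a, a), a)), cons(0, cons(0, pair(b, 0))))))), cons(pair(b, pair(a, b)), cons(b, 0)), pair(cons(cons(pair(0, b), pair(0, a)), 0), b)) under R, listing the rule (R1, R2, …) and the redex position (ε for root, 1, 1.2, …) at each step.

0

1. m(m(b, cons(pair(a, pair(0, a)), pair(b, a)), cons(0, m(b, cons(pair(a, pair(cons(b, a), cons(a, a))), pair(b, m(0, 0, a))), m(b, cons(m(0, a, pair(a, 0)), pair(cons(a, a), a)), cons(0, cons(0, pair(b, 0))))))), cons(pair(b, pair(a, b)), cons(b, 0)), pair(cons(cons(pair(0, b), pair(0, a)), 0), b))  →  m(m(b, cons(pair(a, pair(cons(b, a), cons(a, a))), pair(b, m(0, 0, a))), m(b, cons(m(0, a, pair(a, 0)), pair(cons(a, a), a)), cons(0, cons(0, pair(b, 0))))), cons(pair(b, pair(a, b)), cons(b, 0)), pair(cons(cons(pair(0, b), pair(0, a)), 0), b))   [R4 at 1]
2. m(m(b, cons(pair(a, pair(cons(b, a), cons(a, a))), pair(b, m(0, 0, a))), m(b, cons(m(0, a, pair(a, 0)), pair(cons(a, a), a)), cons(0, cons(0, pair(b, 0))))), cons(pair(b, pair(a, b)), cons(b, 0)), pair(cons(cons(pair(0, b), pair(0, a)), 0), b))  →  m(m(b, cons(pair(a, pair(cons(b, a), cons(a, a))), pair(b, a)), m(b, cons(m(0, a, pair(a, 0)), pair(cons(a, a), a)), cons(0, cons(0, pair(b, 0))))), cons(pair(b, pair(a, b)), cons(b, 0)), pair(cons(cons(pair(0, b), pair(0, a)), 0), b))   [R3 at 1.2.2.2]
3. m(m(b, cons(pair(a, pair(cons(b, a), cons(a, a))), pair(b, a)), m(b, cons(m(0, a, pair(a, 0)), pair(cons(a, a), a)), cons(0, cons(0, pair(b, 0))))), cons(pair(b, pair(a, b)), cons(b, 0)), pair(cons(cons(pair(0, b), pair(0, a)), 0), b))  →  m(m(b, cons(pair(a, pair(cons(b, a), cons(a, a))), pair(b, a)), m(b, cons(pair(a, 0), pair(cons(a, a), a)), cons(0, cons(0, pair(b, 0))))), cons(pair(b, pair(a, b)), cons(b, 0)), pair(cons(cons(pair(0, b), pair(0, a)), 0), b))   [R3 at 1.3.2.1]
4. m(m(b, cons(pair(a, pair(cons(b, a), cons(a, a))), pair(b, a)), m(b, cons(pair(a, 0), pair(cons(a, a), a)), cons(0, cons(0, pair(b, 0))))), cons(pair(b, pair(a, b)), cons(b, 0)), pair(cons(cons(pair(0, b), pair(0, a)), 0), b))  →  m(m(b, cons(pair(a, pair(cons(b, a), cons(a, a))), pair(b, a)), cons(0, pair(b, 0))), cons(pair(b, pair(a, b)), cons(b, 0)), pair(cons(cons(pair(0, b), pair(0, a)), 0), b))   [R4 at 1.3]
5. m(m(b, cons(pair(a, pair(cons(b, a), cons(a, a))), pair(b, a)), cons(0, pair(b, 0))), cons(pair(b, pair(a, b)), cons(b, 0)), pair(cons(cons(pair(0, b), pair(0, a)), 0), b))  →  m(pair(b, 0), cons(pair(b, pair(a, b)), cons(b, 0)), pair(cons(cons(pair(0, b), pair(0, a)), 0), b))   [R4 at 1]
6. m(pair(b, 0), cons(pair(b, pair(a, b)), cons(b, 0)), pair(cons(cons(pair(0, b), pair(0, a)), 0), b))  →  0   [R5 at ε]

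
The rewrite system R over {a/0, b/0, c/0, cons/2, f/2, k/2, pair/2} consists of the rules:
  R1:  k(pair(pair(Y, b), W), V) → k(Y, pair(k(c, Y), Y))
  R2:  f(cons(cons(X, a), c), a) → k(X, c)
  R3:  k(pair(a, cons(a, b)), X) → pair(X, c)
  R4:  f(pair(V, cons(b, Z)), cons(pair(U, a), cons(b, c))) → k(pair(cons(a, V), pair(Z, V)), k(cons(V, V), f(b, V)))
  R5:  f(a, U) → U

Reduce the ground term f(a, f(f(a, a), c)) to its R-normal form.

1. f(a, f(f(a, a), c))  →  f(f(a, a), c)   [R5 at ε]
2. f(f(a, a), c)  →  f(a, c)   [R5 at 1]
3. f(a, c)  →  c   [R5 at ε]

c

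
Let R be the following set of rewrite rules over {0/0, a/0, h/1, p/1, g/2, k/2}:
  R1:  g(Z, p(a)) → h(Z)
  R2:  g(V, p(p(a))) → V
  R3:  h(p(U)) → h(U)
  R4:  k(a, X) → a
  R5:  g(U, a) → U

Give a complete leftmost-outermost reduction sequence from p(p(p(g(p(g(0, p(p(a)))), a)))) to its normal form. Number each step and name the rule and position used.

p(p(p(p(0))))

1. p(p(p(g(p(g(0, p(p(a)))), a))))  →  p(p(p(p(g(0, p(p(a)))))))   [R5 at 1.1.1]
2. p(p(p(p(g(0, p(p(a)))))))  →  p(p(p(p(0))))   [R2 at 1.1.1.1]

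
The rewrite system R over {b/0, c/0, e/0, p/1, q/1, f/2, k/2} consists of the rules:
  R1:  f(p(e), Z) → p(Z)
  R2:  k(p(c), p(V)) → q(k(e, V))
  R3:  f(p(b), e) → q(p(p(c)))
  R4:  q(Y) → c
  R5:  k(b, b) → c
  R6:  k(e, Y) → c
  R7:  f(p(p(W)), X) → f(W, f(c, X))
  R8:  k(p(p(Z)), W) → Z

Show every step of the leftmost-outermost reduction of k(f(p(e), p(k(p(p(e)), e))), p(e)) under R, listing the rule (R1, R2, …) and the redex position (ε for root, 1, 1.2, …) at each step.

1. k(f(p(e), p(k(p(p(e)), e))), p(e))  →  k(p(p(k(p(p(e)), e))), p(e))   [R1 at 1]
2. k(p(p(k(p(p(e)), e))), p(e))  →  k(p(p(e)), e)   [R8 at ε]
3. k(p(p(e)), e)  →  e   [R8 at ε]

e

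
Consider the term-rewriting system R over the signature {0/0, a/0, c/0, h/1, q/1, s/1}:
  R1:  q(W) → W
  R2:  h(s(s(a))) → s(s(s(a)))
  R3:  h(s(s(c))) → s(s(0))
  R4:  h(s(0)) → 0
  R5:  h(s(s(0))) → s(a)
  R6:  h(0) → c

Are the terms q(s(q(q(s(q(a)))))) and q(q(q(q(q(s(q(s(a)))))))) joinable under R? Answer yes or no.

Reduce t₁ = q(s(q(q(s(q(a)))))):
1. q(s(q(q(s(q(a))))))  →  s(q(q(s(q(a)))))   [R1 at ε]
2. s(q(q(s(q(a)))))  →  s(q(s(q(a))))   [R1 at 1]
3. s(q(s(q(a))))  →  s(s(q(a)))   [R1 at 1]
4. s(s(q(a)))  →  s(s(a))   [R1 at 1.1]

Reduce t₂ = q(q(q(q(q(s(q(s(a)))))))):
1. q(q(q(q(q(s(q(s(a))))))))  →  q(q(q(q(s(q(s(a)))))))   [R1 at ε]
2. q(q(q(q(s(q(s(a)))))))  →  q(q(q(s(q(s(a))))))   [R1 at ε]
3. q(q(q(s(q(s(a))))))  →  q(q(s(q(s(a)))))   [R1 at ε]
4. q(q(s(q(s(a)))))  →  q(s(q(s(a))))   [R1 at ε]
5. q(s(q(s(a))))  →  s(q(s(a)))   [R1 at ε]
6. s(q(s(a)))  →  s(s(a))   [R1 at 1]

yes — NF(t₁) = s(s(a)), NF(t₂) = s(s(a))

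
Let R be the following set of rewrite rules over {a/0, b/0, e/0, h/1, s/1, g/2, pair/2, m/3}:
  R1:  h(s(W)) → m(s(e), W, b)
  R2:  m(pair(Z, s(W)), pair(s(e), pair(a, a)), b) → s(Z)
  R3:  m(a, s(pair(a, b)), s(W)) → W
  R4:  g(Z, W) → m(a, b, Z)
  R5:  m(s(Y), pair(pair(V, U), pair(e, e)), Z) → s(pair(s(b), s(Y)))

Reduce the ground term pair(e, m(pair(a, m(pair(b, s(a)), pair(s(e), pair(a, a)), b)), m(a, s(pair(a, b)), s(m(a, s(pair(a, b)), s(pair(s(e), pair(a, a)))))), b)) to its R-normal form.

1. pair(e, m(pair(a, m(pair(b, s(a)), pair(s(e), pair(a, a)), b)), m(a, s(pair(a, b)), s(m(a, s(pair(a, b)), s(pair(s(e), pair(a, a)))))), b))  →  pair(e, m(pair(a, s(b)), m(a, s(pair(a, b)), s(m(a, s(pair(a, b)), s(pair(s(e), pair(a, a)))))), b))   [R2 at 2.1.2]
2. pair(e, m(pair(a, s(b)), m(a, s(pair(a, b)), s(m(a, s(pair(a, b)), s(pair(s(e), pair(a, a)))))), b))  →  pair(e, m(pair(a, s(b)), m(a, s(pair(a, b)), s(pair(s(e), pair(a, a)))), b))   [R3 at 2.2]
3. pair(e, m(pair(a, s(b)), m(a, s(pair(a, b)), s(pair(s(e), pair(a, a)))), b))  →  pair(e, m(pair(a, s(b)), pair(s(e), pair(a, a)), b))   [R3 at 2.2]
4. pair(e, m(pair(a, s(b)), pair(s(e), pair(a, a)), b))  →  pair(e, s(a))   [R2 at 2]

pair(e, s(a))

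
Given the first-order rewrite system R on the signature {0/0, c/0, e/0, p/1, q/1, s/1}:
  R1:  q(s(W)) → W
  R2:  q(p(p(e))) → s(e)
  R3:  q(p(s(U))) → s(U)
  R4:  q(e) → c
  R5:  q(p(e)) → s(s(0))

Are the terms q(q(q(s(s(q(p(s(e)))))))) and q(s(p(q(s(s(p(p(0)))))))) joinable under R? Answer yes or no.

no — NF(t₁) = e, NF(t₂) = p(s(p(p(0))))

Reduce t₁ = q(q(q(s(s(q(p(s(e)))))))):
1. q(q(q(s(s(q(p(s(e))))))))  →  q(q(s(q(p(s(e))))))   [R1 at 1.1]
2. q(q(s(q(p(s(e))))))  →  q(q(p(s(e))))   [R1 at 1]
3. q(q(p(s(e))))  →  q(s(e))   [R3 at 1]
4. q(s(e))  →  e   [R1 at ε]

Reduce t₂ = q(s(p(q(s(s(p(p(0)))))))):
1. q(s(p(q(s(s(p(p(0))))))))  →  p(q(s(s(p(p(0))))))   [R1 at ε]
2. p(q(s(s(p(p(0))))))  →  p(s(p(p(0))))   [R1 at 1]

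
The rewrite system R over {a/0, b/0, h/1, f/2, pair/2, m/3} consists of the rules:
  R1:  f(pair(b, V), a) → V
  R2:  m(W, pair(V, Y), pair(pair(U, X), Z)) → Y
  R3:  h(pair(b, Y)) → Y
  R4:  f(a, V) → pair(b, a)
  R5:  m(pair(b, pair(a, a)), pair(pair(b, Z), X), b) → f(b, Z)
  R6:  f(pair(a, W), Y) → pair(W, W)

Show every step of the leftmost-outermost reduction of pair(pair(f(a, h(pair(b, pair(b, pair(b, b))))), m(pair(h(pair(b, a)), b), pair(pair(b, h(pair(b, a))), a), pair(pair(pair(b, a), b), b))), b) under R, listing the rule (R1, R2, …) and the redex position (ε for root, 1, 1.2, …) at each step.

1. pair(pair(f(a, h(pair(b, pair(b, pair(b, b))))), m(pair(h(pair(b, a)), b), pair(pair(b, h(pair(b, a))), a), pair(pair(pair(b, a), b), b))), b)  →  pair(pair(pair(b, a), m(pair(h(pair(b, a)), b), pair(pair(b, h(pair(b, a))), a), pair(pair(pair(b, a), b), b))), b)   [R4 at 1.1]
2. pair(pair(pair(b, a), m(pair(h(pair(b, a)), b), pair(pair(b, h(pair(b, a))), a), pair(pair(pair(b, a), b), b))), b)  →  pair(pair(pair(b, a), a), b)   [R2 at 1.2]

pair(pair(pair(b, a), a), b)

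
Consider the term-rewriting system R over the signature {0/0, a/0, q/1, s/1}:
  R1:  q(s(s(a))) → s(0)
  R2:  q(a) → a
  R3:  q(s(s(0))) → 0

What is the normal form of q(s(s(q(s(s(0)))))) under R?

0

1. q(s(s(q(s(s(0))))))  →  q(s(s(0)))   [R3 at 1.1.1]
2. q(s(s(0)))  →  0   [R3 at ε]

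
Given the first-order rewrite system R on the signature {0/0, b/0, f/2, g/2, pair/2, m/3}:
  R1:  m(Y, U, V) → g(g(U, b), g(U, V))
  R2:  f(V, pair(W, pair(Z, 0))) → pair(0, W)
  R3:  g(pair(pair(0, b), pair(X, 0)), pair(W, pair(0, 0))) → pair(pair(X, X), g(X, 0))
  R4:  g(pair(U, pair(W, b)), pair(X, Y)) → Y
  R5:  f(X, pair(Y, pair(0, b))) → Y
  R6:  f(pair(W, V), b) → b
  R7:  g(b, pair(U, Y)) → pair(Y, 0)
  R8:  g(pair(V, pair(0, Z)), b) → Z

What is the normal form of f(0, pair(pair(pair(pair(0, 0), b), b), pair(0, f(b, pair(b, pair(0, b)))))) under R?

1. f(0, pair(pair(pair(pair(0, 0), b), b), pair(0, f(b, pair(b, pair(0, b))))))  →  f(0, pair(pair(pair(pair(0, 0), b), b), pair(0, b)))   [R5 at 2.2.2]
2. f(0, pair(pair(pair(pair(0, 0), b), b), pair(0, b)))  →  pair(pair(pair(0, 0), b), b)   [R5 at ε]

pair(pair(pair(0, 0), b), b)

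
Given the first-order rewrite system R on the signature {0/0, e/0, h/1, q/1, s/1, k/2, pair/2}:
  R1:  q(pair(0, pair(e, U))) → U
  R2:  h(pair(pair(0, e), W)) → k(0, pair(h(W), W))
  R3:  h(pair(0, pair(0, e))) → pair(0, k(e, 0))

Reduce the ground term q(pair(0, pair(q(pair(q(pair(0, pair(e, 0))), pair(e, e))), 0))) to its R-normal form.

0

1. q(pair(0, pair(q(pair(q(pair(0, pair(e, 0))), pair(e, e))), 0)))  →  q(pair(0, pair(q(pair(0, pair(e, e))), 0)))   [R1 at 1.2.1.1.1]
2. q(pair(0, pair(q(pair(0, pair(e, e))), 0)))  →  q(pair(0, pair(e, 0)))   [R1 at 1.2.1]
3. q(pair(0, pair(e, 0)))  →  0   [R1 at ε]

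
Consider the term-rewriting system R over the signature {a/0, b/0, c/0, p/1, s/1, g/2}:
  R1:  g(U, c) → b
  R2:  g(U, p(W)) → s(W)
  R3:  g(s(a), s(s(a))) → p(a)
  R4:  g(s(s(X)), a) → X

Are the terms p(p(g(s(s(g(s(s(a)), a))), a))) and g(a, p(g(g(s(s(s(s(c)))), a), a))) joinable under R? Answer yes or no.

Reduce t₁ = p(p(g(s(s(g(s(s(a)), a))), a))):
1. p(p(g(s(s(g(s(s(a)), a))), a)))  →  p(p(g(s(s(a)), a)))   [R4 at 1.1]
2. p(p(g(s(s(a)), a)))  →  p(p(a))   [R4 at 1.1]

Reduce t₂ = g(a, p(g(g(s(s(s(s(c)))), a), a))):
1. g(a, p(g(g(s(s(s(s(c)))), a), a)))  →  s(g(g(s(s(s(s(c)))), a), a))   [R2 at ε]
2. s(g(g(s(s(s(s(c)))), a), a))  →  s(g(s(s(c)), a))   [R4 at 1.1]
3. s(g(s(s(c)), a))  →  s(c)   [R4 at 1]

no — NF(t₁) = p(p(a)), NF(t₂) = s(c)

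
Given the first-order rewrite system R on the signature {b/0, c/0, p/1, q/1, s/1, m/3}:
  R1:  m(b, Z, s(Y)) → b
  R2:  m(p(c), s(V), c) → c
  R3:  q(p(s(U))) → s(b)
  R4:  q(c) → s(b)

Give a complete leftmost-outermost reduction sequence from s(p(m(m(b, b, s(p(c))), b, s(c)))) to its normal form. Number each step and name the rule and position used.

1. s(p(m(m(b, b, s(p(c))), b, s(c))))  →  s(p(m(b, b, s(c))))   [R1 at 1.1.1]
2. s(p(m(b, b, s(c))))  →  s(p(b))   [R1 at 1.1]

s(p(b))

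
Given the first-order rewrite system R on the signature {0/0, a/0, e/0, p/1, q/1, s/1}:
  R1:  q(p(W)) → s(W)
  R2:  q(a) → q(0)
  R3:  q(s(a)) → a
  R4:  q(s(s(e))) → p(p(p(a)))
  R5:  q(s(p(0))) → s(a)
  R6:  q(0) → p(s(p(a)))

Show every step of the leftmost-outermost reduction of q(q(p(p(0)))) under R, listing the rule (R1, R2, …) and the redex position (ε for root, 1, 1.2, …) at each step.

1. q(q(p(p(0))))  →  q(s(p(0)))   [R1 at 1]
2. q(s(p(0)))  →  s(a)   [R5 at ε]

s(a)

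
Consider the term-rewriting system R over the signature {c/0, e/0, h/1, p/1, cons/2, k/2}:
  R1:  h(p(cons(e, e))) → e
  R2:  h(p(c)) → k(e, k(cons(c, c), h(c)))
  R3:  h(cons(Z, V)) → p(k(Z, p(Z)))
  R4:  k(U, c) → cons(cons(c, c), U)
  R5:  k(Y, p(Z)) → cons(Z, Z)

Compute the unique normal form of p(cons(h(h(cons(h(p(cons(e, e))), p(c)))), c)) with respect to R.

p(cons(e, c))

1. p(cons(h(h(cons(h(p(cons(e, e))), p(c)))), c))  →  p(cons(h(p(k(h(p(cons(e, e))), p(h(p(cons(e, e))))))), c))   [R3 at 1.1.1]
2. p(cons(h(p(k(h(p(cons(e, e))), p(h(p(cons(e, e))))))), c))  →  p(cons(h(p(cons(h(p(cons(e, e))), h(p(cons(e, e)))))), c))   [R5 at 1.1.1.1]
3. p(cons(h(p(cons(h(p(cons(e, e))), h(p(cons(e, e)))))), c))  →  p(cons(h(p(cons(e, h(p(cons(e, e)))))), c))   [R1 at 1.1.1.1.1]
4. p(cons(h(p(cons(e, h(p(cons(e, e)))))), c))  →  p(cons(h(p(cons(e, e))), c))   [R1 at 1.1.1.1.2]
5. p(cons(h(p(cons(e, e))), c))  →  p(cons(e, c))   [R1 at 1.1]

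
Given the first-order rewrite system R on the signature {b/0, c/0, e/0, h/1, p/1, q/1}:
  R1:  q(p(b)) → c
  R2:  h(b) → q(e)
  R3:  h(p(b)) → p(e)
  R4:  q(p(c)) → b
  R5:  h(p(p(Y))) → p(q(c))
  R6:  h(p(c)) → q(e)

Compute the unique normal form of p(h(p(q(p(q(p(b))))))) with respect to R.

p(p(e))

1. p(h(p(q(p(q(p(b)))))))  →  p(h(p(q(p(c)))))   [R1 at 1.1.1.1.1]
2. p(h(p(q(p(c)))))  →  p(h(p(b)))   [R4 at 1.1.1]
3. p(h(p(b)))  →  p(p(e))   [R3 at 1]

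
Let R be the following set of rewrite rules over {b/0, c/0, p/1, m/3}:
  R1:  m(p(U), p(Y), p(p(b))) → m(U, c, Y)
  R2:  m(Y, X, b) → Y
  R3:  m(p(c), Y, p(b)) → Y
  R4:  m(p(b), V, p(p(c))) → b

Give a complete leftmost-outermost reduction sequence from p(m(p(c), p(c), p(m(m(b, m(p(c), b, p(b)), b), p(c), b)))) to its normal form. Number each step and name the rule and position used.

1. p(m(p(c), p(c), p(m(m(b, m(p(c), b, p(b)), b), p(c), b))))  →  p(m(p(c), p(c), p(m(b, m(p(c), b, p(b)), b))))   [R2 at 1.3.1]
2. p(m(p(c), p(c), p(m(b, m(p(c), b, p(b)), b))))  →  p(m(p(c), p(c), p(b)))   [R2 at 1.3.1]
3. p(m(p(c), p(c), p(b)))  →  p(p(c))   [R3 at 1]

p(p(c))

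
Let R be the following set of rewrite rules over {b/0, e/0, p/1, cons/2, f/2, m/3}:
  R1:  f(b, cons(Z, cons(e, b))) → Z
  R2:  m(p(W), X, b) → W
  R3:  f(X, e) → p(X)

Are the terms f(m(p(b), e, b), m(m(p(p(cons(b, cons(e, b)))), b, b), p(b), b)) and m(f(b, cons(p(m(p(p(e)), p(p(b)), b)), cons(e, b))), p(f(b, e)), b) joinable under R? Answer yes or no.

no — NF(t₁) = b, NF(t₂) = p(e)

Reduce t₁ = f(m(p(b), e, b), m(m(p(p(cons(b, cons(e, b)))), b, b), p(b), b)):
1. f(m(p(b), e, b), m(m(p(p(cons(b, cons(e, b)))), b, b), p(b), b))  →  f(b, m(m(p(p(cons(b, cons(e, b)))), b, b), p(b), b))   [R2 at 1]
2. f(b, m(m(p(p(cons(b, cons(e, b)))), b, b), p(b), b))  →  f(b, m(p(cons(b, cons(e, b))), p(b), b))   [R2 at 2.1]
3. f(b, m(p(cons(b, cons(e, b))), p(b), b))  →  f(b, cons(b, cons(e, b)))   [R2 at 2]
4. f(b, cons(b, cons(e, b)))  →  b   [R1 at ε]

Reduce t₂ = m(f(b, cons(p(m(p(p(e)), p(p(b)), b)), cons(e, b))), p(f(b, e)), b):
1. m(f(b, cons(p(m(p(p(e)), p(p(b)), b)), cons(e, b))), p(f(b, e)), b)  →  m(p(m(p(p(e)), p(p(b)), b)), p(f(b, e)), b)   [R1 at 1]
2. m(p(m(p(p(e)), p(p(b)), b)), p(f(b, e)), b)  →  m(p(p(e)), p(p(b)), b)   [R2 at ε]
3. m(p(p(e)), p(p(b)), b)  →  p(e)   [R2 at ε]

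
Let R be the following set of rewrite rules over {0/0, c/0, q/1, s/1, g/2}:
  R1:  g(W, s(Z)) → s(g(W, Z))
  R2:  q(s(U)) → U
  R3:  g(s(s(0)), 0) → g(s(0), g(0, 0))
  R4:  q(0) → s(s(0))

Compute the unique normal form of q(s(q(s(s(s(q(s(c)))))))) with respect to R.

s(s(c))

1. q(s(q(s(s(s(q(s(c))))))))  →  q(s(s(s(q(s(c))))))   [R2 at ε]
2. q(s(s(s(q(s(c))))))  →  s(s(q(s(c))))   [R2 at ε]
3. s(s(q(s(c))))  →  s(s(c))   [R2 at 1.1]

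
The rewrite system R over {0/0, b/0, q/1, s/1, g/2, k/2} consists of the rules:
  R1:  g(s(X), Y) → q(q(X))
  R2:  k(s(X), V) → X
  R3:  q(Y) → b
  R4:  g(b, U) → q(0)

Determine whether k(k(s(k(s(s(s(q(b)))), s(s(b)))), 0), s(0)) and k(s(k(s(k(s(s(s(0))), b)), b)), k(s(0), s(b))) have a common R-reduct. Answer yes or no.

no — NF(t₁) = s(b), NF(t₂) = s(s(0))

Reduce t₁ = k(k(s(k(s(s(s(q(b)))), s(s(b)))), 0), s(0)):
1. k(k(s(k(s(s(s(q(b)))), s(s(b)))), 0), s(0))  →  k(k(s(s(s(q(b)))), s(s(b))), s(0))   [R2 at 1]
2. k(k(s(s(s(q(b)))), s(s(b))), s(0))  →  k(s(s(q(b))), s(0))   [R2 at 1]
3. k(s(s(q(b))), s(0))  →  s(q(b))   [R2 at ε]
4. s(q(b))  →  s(b)   [R3 at 1]

Reduce t₂ = k(s(k(s(k(s(s(s(0))), b)), b)), k(s(0), s(b))):
1. k(s(k(s(k(s(s(s(0))), b)), b)), k(s(0), s(b)))  →  k(s(k(s(s(s(0))), b)), b)   [R2 at ε]
2. k(s(k(s(s(s(0))), b)), b)  →  k(s(s(s(0))), b)   [R2 at ε]
3. k(s(s(s(0))), b)  →  s(s(0))   [R2 at ε]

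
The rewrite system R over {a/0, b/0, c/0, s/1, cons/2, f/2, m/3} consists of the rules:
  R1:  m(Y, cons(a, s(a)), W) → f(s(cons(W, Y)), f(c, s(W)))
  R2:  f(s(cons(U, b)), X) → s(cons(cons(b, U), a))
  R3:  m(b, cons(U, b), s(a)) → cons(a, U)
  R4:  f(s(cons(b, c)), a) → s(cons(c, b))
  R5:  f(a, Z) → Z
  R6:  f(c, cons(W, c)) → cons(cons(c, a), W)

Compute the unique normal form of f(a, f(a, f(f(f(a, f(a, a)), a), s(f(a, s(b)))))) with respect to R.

s(s(b))

1. f(a, f(a, f(f(f(a, f(a, a)), a), s(f(a, s(b))))))  →  f(a, f(f(f(a, f(a, a)), a), s(f(a, s(b)))))   [R5 at ε]
2. f(a, f(f(f(a, f(a, a)), a), s(f(a, s(b)))))  →  f(f(f(a, f(a, a)), a), s(f(a, s(b))))   [R5 at ε]
3. f(f(f(a, f(a, a)), a), s(f(a, s(b))))  →  f(f(f(a, a), a), s(f(a, s(b))))   [R5 at 1.1]
4. f(f(f(a, a), a), s(f(a, s(b))))  →  f(f(a, a), s(f(a, s(b))))   [R5 at 1.1]
5. f(f(a, a), s(f(a, s(b))))  →  f(a, s(f(a, s(b))))   [R5 at 1]
6. f(a, s(f(a, s(b))))  →  s(f(a, s(b)))   [R5 at ε]
7. s(f(a, s(b)))  →  s(s(b))   [R5 at 1]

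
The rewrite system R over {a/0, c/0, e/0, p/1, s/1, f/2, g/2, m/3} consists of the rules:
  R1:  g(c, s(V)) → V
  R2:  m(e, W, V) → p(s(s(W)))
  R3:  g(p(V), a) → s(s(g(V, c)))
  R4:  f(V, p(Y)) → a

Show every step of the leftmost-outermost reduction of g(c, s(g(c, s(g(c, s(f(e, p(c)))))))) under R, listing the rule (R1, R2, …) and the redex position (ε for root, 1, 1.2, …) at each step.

a

1. g(c, s(g(c, s(g(c, s(f(e, p(c))))))))  →  g(c, s(g(c, s(f(e, p(c))))))   [R1 at ε]
2. g(c, s(g(c, s(f(e, p(c))))))  →  g(c, s(f(e, p(c))))   [R1 at ε]
3. g(c, s(f(e, p(c))))  →  f(e, p(c))   [R1 at ε]
4. f(e, p(c))  →  a   [R4 at ε]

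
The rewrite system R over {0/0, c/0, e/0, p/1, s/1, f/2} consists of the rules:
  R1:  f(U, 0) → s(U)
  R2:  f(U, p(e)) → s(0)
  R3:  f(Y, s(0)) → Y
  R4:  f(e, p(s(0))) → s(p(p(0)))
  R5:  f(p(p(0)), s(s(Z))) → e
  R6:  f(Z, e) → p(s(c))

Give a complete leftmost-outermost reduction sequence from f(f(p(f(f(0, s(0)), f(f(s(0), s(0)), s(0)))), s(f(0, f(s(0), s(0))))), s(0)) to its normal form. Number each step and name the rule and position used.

p(0)

1. f(f(p(f(f(0, s(0)), f(f(s(0), s(0)), s(0)))), s(f(0, f(s(0), s(0))))), s(0))  →  f(p(f(f(0, s(0)), f(f(s(0), s(0)), s(0)))), s(f(0, f(s(0), s(0)))))   [R3 at ε]
2. f(p(f(f(0, s(0)), f(f(s(0), s(0)), s(0)))), s(f(0, f(s(0), s(0)))))  →  f(p(f(0, f(f(s(0), s(0)), s(0)))), s(f(0, f(s(0), s(0)))))   [R3 at 1.1.1]
3. f(p(f(0, f(f(s(0), s(0)), s(0)))), s(f(0, f(s(0), s(0)))))  →  f(p(f(0, f(s(0), s(0)))), s(f(0, f(s(0), s(0)))))   [R3 at 1.1.2]
4. f(p(f(0, f(s(0), s(0)))), s(f(0, f(s(0), s(0)))))  →  f(p(f(0, s(0))), s(f(0, f(s(0), s(0)))))   [R3 at 1.1.2]
5. f(p(f(0, s(0))), s(f(0, f(s(0), s(0)))))  →  f(p(0), s(f(0, f(s(0), s(0)))))   [R3 at 1.1]
6. f(p(0), s(f(0, f(s(0), s(0)))))  →  f(p(0), s(f(0, s(0))))   [R3 at 2.1.2]
7. f(p(0), s(f(0, s(0))))  →  f(p(0), s(0))   [R3 at 2.1]
8. f(p(0), s(0))  →  p(0)   [R3 at ε]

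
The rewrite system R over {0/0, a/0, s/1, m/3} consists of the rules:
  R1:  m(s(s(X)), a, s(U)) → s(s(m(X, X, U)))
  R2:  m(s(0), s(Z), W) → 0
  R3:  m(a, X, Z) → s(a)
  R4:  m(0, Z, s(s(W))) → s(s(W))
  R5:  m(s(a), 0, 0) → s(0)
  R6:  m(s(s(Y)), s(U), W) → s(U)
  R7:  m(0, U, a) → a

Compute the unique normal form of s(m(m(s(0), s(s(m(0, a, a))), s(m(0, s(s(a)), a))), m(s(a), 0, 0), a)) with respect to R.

1. s(m(m(s(0), s(s(m(0, a, a))), s(m(0, s(s(a)), a))), m(s(a), 0, 0), a))  →  s(m(0, m(s(a), 0, 0), a))   [R2 at 1.1]
2. s(m(0, m(s(a), 0, 0), a))  →  s(a)   [R7 at 1]

s(a)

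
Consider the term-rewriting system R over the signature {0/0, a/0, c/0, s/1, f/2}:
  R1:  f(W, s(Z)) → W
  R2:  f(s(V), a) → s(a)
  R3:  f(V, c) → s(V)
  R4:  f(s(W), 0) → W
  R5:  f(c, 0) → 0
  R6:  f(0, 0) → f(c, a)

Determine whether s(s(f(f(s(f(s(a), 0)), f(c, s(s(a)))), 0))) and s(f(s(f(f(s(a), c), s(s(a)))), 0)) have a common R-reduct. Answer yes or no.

Reduce t₁ = s(s(f(f(s(f(s(a), 0)), f(c, s(s(a)))), 0))):
1. s(s(f(f(s(f(s(a), 0)), f(c, s(s(a)))), 0)))  →  s(s(f(f(s(a), f(c, s(s(a)))), 0)))   [R4 at 1.1.1.1.1]
2. s(s(f(f(s(a), f(c, s(s(a)))), 0)))  →  s(s(f(f(s(a), c), 0)))   [R1 at 1.1.1.2]
3. s(s(f(f(s(a), c), 0)))  →  s(s(f(s(s(a)), 0)))   [R3 at 1.1.1]
4. s(s(f(s(s(a)), 0)))  →  s(s(s(a)))   [R4 at 1.1]

Reduce t₂ = s(f(s(f(f(s(a), c), s(s(a)))), 0)):
1. s(f(s(f(f(s(a), c), s(s(a)))), 0))  →  s(f(f(s(a), c), s(s(a))))   [R4 at 1]
2. s(f(f(s(a), c), s(s(a))))  →  s(f(s(a), c))   [R1 at 1]
3. s(f(s(a), c))  →  s(s(s(a)))   [R3 at 1]

yes — NF(t₁) = s(s(s(a))), NF(t₂) = s(s(s(a)))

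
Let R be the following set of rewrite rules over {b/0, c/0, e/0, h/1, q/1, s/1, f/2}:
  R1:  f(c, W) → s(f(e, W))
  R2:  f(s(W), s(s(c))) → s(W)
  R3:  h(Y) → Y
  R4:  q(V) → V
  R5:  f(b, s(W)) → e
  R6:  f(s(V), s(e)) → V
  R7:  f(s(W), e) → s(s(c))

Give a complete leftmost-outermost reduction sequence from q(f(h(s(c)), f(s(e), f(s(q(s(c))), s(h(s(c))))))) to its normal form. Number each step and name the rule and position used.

1. q(f(h(s(c)), f(s(e), f(s(q(s(c))), s(h(s(c)))))))  →  f(h(s(c)), f(s(e), f(s(q(s(c))), s(h(s(c))))))   [R4 at ε]
2. f(h(s(c)), f(s(e), f(s(q(s(c))), s(h(s(c))))))  →  f(s(c), f(s(e), f(s(q(s(c))), s(h(s(c))))))   [R3 at 1]
3. f(s(c), f(s(e), f(s(q(s(c))), s(h(s(c))))))  →  f(s(c), f(s(e), f(s(s(c)), s(h(s(c))))))   [R4 at 2.2.1.1]
4. f(s(c), f(s(e), f(s(s(c)), s(h(s(c))))))  →  f(s(c), f(s(e), f(s(s(c)), s(s(c)))))   [R3 at 2.2.2.1]
5. f(s(c), f(s(e), f(s(s(c)), s(s(c)))))  →  f(s(c), f(s(e), s(s(c))))   [R2 at 2.2]
6. f(s(c), f(s(e), s(s(c))))  →  f(s(c), s(e))   [R2 at 2]
7. f(s(c), s(e))  →  c   [R6 at ε]

c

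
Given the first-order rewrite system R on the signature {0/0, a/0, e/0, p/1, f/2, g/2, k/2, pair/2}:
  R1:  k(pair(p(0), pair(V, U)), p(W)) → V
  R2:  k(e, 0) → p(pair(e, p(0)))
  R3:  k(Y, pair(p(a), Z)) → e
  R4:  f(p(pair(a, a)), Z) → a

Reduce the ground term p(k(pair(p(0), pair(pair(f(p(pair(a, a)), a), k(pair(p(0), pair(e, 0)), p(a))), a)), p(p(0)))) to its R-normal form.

1. p(k(pair(p(0), pair(pair(f(p(pair(a, a)), a), k(pair(p(0), pair(e, 0)), p(a))), a)), p(p(0))))  →  p(pair(f(p(pair(a, a)), a), k(pair(p(0), pair(e, 0)), p(a))))   [R1 at 1]
2. p(pair(f(p(pair(a, a)), a), k(pair(p(0), pair(e, 0)), p(a))))  →  p(pair(a, k(pair(p(0), pair(e, 0)), p(a))))   [R4 at 1.1]
3. p(pair(a, k(pair(p(0), pair(e, 0)), p(a))))  →  p(pair(a, e))   [R1 at 1.2]

p(pair(a, e))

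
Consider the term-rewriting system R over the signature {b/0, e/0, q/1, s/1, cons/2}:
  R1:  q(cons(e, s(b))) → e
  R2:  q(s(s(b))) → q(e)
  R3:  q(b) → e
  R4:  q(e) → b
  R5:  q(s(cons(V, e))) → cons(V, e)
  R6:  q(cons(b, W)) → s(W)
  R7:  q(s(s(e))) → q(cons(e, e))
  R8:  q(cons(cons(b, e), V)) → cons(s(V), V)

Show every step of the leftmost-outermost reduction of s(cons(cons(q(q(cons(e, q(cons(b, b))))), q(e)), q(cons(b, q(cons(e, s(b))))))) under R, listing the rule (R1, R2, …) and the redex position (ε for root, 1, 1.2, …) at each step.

1. s(cons(cons(q(q(cons(e, q(cons(b, b))))), q(e)), q(cons(b, q(cons(e, s(b)))))))  →  s(cons(cons(q(q(cons(e, s(b)))), q(e)), q(cons(b, q(cons(e, s(b)))))))   [R6 at 1.1.1.1.1.2]
2. s(cons(cons(q(q(cons(e, s(b)))), q(e)), q(cons(b, q(cons(e, s(b)))))))  →  s(cons(cons(q(e), q(e)), q(cons(b, q(cons(e, s(b)))))))   [R1 at 1.1.1.1]
3. s(cons(cons(q(e), q(e)), q(cons(b, q(cons(e, s(b)))))))  →  s(cons(cons(b, q(e)), q(cons(b, q(cons(e, s(b)))))))   [R4 at 1.1.1]
4. s(cons(cons(b, q(e)), q(cons(b, q(cons(e, s(b)))))))  →  s(cons(cons(b, b), q(cons(b, q(cons(e, s(b)))))))   [R4 at 1.1.2]
5. s(cons(cons(b, b), q(cons(b, q(cons(e, s(b)))))))  →  s(cons(cons(b, b), s(q(cons(e, s(b))))))   [R6 at 1.2]
6. s(cons(cons(b, b), s(q(cons(e, s(b))))))  →  s(cons(cons(b, b), s(e)))   [R1 at 1.2.1]

s(cons(cons(b, b), s(e)))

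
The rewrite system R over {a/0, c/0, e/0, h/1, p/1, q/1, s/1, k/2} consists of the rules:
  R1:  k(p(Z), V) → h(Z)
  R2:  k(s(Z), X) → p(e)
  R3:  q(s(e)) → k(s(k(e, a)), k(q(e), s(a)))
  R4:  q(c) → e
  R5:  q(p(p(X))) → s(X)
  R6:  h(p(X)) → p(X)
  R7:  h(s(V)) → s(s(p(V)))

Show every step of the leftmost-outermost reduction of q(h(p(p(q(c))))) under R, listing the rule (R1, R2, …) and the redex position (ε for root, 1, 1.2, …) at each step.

s(e)

1. q(h(p(p(q(c)))))  →  q(p(p(q(c))))   [R6 at 1]
2. q(p(p(q(c))))  →  s(q(c))   [R5 at ε]
3. s(q(c))  →  s(e)   [R4 at 1]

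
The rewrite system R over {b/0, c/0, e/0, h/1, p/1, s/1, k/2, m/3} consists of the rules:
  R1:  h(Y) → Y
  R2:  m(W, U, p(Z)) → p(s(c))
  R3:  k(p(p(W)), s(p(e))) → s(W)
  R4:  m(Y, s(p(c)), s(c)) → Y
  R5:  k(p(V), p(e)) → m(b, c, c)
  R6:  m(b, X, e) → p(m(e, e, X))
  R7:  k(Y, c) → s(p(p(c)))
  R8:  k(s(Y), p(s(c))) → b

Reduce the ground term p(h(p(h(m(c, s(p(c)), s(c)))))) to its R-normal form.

p(p(c))

1. p(h(p(h(m(c, s(p(c)), s(c))))))  →  p(p(h(m(c, s(p(c)), s(c)))))   [R1 at 1]
2. p(p(h(m(c, s(p(c)), s(c)))))  →  p(p(m(c, s(p(c)), s(c))))   [R1 at 1.1]
3. p(p(m(c, s(p(c)), s(c))))  →  p(p(c))   [R4 at 1.1]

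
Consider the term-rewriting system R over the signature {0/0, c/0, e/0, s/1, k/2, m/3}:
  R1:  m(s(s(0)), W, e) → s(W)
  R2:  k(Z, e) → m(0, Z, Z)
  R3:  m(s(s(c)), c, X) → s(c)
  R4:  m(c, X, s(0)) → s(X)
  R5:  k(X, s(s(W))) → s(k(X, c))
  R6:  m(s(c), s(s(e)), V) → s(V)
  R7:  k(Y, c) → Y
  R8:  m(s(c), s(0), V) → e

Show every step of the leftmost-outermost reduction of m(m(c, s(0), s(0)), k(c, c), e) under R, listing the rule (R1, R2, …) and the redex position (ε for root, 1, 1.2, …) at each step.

s(c)

1. m(m(c, s(0), s(0)), k(c, c), e)  →  m(s(s(0)), k(c, c), e)   [R4 at 1]
2. m(s(s(0)), k(c, c), e)  →  s(k(c, c))   [R1 at ε]
3. s(k(c, c))  →  s(c)   [R7 at 1]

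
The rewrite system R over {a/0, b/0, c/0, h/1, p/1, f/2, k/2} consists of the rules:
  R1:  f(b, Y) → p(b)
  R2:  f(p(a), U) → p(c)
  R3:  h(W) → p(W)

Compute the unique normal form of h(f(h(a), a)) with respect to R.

1. h(f(h(a), a))  →  p(f(h(a), a))   [R3 at ε]
2. p(f(h(a), a))  →  p(f(p(a), a))   [R3 at 1.1]
3. p(f(p(a), a))  →  p(p(c))   [R2 at 1]

p(p(c))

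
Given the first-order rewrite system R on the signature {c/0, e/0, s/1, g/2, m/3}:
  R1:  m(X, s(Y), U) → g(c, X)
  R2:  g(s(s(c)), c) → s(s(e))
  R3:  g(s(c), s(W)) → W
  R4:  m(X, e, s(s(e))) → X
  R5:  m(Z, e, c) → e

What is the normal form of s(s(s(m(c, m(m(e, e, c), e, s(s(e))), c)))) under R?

1. s(s(s(m(c, m(m(e, e, c), e, s(s(e))), c))))  →  s(s(s(m(c, m(e, e, c), c))))   [R4 at 1.1.1.2]
2. s(s(s(m(c, m(e, e, c), c))))  →  s(s(s(m(c, e, c))))   [R5 at 1.1.1.2]
3. s(s(s(m(c, e, c))))  →  s(s(s(e)))   [R5 at 1.1.1]

s(s(s(e)))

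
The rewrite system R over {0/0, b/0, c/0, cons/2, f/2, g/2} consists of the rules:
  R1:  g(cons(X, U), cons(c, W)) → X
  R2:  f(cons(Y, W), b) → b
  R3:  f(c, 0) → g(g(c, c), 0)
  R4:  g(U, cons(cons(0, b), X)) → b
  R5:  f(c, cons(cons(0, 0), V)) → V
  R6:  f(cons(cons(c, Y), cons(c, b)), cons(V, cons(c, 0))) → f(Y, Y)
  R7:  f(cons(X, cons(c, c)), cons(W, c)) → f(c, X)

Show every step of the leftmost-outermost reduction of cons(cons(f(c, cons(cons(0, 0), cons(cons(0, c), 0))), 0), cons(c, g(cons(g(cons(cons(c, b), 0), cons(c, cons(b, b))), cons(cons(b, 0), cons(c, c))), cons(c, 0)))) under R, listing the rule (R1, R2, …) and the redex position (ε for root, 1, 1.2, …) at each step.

cons(cons(cons(cons(0, c), 0), 0), cons(c, cons(c, b)))

1. cons(cons(f(c, cons(cons(0, 0), cons(cons(0, c), 0))), 0), cons(c, g(cons(g(cons(cons(c, b), 0), cons(c, cons(b, b))), cons(cons(b, 0), cons(c, c))), cons(c, 0))))  →  cons(cons(cons(cons(0, c), 0), 0), cons(c, g(cons(g(cons(cons(c, b), 0), cons(c, cons(b, b))), cons(cons(b, 0), cons(c, c))), cons(c, 0))))   [R5 at 1.1]
2. cons(cons(cons(cons(0, c), 0), 0), cons(c, g(cons(g(cons(cons(c, b), 0), cons(c, cons(b, b))), cons(cons(b, 0), cons(c, c))), cons(c, 0))))  →  cons(cons(cons(cons(0, c), 0), 0), cons(c, g(cons(cons(c, b), 0), cons(c, cons(b, b)))))   [R1 at 2.2]
3. cons(cons(cons(cons(0, c), 0), 0), cons(c, g(cons(cons(c, b), 0), cons(c, cons(b, b)))))  →  cons(cons(cons(cons(0, c), 0), 0), cons(c, cons(c, b)))   [R1 at 2.2]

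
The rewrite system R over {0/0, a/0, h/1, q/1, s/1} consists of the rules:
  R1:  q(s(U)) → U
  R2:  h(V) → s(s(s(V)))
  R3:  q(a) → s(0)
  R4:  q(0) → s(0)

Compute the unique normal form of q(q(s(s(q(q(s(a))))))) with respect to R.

s(0)

1. q(q(s(s(q(q(s(a)))))))  →  q(s(q(q(s(a)))))   [R1 at 1]
2. q(s(q(q(s(a)))))  →  q(q(s(a)))   [R1 at ε]
3. q(q(s(a)))  →  q(a)   [R1 at 1]
4. q(a)  →  s(0)   [R3 at ε]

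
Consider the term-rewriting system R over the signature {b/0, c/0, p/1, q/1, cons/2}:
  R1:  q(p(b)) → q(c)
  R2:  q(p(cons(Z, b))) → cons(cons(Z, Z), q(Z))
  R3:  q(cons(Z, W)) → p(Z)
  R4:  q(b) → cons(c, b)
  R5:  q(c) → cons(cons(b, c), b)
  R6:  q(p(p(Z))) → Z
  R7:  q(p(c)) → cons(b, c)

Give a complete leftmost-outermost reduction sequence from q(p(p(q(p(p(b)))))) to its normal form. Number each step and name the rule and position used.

b

1. q(p(p(q(p(p(b))))))  →  q(p(p(b)))   [R6 at ε]
2. q(p(p(b)))  →  b   [R6 at ε]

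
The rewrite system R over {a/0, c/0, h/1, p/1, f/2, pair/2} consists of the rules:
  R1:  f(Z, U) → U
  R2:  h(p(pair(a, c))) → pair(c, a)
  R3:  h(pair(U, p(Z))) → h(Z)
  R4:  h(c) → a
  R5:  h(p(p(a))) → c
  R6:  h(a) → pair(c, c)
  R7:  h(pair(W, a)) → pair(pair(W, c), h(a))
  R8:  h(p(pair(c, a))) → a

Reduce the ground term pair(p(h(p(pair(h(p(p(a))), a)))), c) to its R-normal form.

1. pair(p(h(p(pair(h(p(p(a))), a)))), c)  →  pair(p(h(p(pair(c, a)))), c)   [R5 at 1.1.1.1.1]
2. pair(p(h(p(pair(c, a)))), c)  →  pair(p(a), c)   [R8 at 1.1]

pair(p(a), c)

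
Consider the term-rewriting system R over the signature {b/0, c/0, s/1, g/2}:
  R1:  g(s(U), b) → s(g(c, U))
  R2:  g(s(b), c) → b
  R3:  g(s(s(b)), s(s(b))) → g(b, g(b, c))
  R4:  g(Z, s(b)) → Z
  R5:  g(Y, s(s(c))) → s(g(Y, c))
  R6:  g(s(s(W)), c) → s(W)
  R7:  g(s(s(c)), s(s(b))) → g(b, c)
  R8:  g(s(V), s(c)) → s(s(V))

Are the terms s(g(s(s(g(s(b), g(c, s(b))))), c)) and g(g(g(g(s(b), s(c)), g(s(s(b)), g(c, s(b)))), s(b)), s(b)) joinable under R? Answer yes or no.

yes — NF(t₁) = s(s(b)), NF(t₂) = s(s(b))

Reduce t₁ = s(g(s(s(g(s(b), g(c, s(b))))), c)):
1. s(g(s(s(g(s(b), g(c, s(b))))), c))  →  s(s(g(s(b), g(c, s(b)))))   [R6 at 1]
2. s(s(g(s(b), g(c, s(b)))))  →  s(s(g(s(b), c)))   [R4 at 1.1.2]
3. s(s(g(s(b), c)))  →  s(s(b))   [R2 at 1.1]

Reduce t₂ = g(g(g(g(s(b), s(c)), g(s(s(b)), g(c, s(b)))), s(b)), s(b)):
1. g(g(g(g(s(b), s(c)), g(s(s(b)), g(c, s(b)))), s(b)), s(b))  →  g(g(g(s(b), s(c)), g(s(s(b)), g(c, s(b)))), s(b))   [R4 at ε]
2. g(g(g(s(b), s(c)), g(s(s(b)), g(c, s(b)))), s(b))  →  g(g(s(b), s(c)), g(s(s(b)), g(c, s(b))))   [R4 at ε]
3. g(g(s(b), s(c)), g(s(s(b)), g(c, s(b))))  →  g(s(s(b)), g(s(s(b)), g(c, s(b))))   [R8 at 1]
4. g(s(s(b)), g(s(s(b)), g(c, s(b))))  →  g(s(s(b)), g(s(s(b)), c))   [R4 at 2.2]
5. g(s(s(b)), g(s(s(b)), c))  →  g(s(s(b)), s(b))   [R6 at 2]
6. g(s(s(b)), s(b))  →  s(s(b))   [R4 at ε]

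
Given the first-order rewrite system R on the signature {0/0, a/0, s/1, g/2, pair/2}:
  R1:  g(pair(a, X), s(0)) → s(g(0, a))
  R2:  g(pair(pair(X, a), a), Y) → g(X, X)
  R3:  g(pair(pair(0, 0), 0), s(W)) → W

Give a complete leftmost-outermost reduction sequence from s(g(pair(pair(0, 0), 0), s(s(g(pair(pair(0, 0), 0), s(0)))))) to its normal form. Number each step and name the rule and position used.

1. s(g(pair(pair(0, 0), 0), s(s(g(pair(pair(0, 0), 0), s(0))))))  →  s(s(g(pair(pair(0, 0), 0), s(0))))   [R3 at 1]
2. s(s(g(pair(pair(0, 0), 0), s(0))))  →  s(s(0))   [R3 at 1.1]

s(s(0))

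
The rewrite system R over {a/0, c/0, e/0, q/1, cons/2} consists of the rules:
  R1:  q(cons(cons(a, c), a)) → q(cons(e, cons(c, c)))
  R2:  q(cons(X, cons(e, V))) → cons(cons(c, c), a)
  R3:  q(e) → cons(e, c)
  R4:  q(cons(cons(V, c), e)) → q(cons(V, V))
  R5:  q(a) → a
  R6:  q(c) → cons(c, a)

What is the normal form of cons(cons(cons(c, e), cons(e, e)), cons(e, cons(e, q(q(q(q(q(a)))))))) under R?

1. cons(cons(cons(c, e), cons(e, e)), cons(e, cons(e, q(q(q(q(q(a))))))))  →  cons(cons(cons(c, e), cons(e, e)), cons(e, cons(e, q(q(q(q(a)))))))   [R5 at 2.2.2.1.1.1.1]
2. cons(cons(cons(c, e), cons(e, e)), cons(e, cons(e, q(q(q(q(a)))))))  →  cons(cons(cons(c, e), cons(e, e)), cons(e, cons(e, q(q(q(a))))))   [R5 at 2.2.2.1.1.1]
3. cons(cons(cons(c, e), cons(e, e)), cons(e, cons(e, q(q(q(a))))))  →  cons(cons(cons(c, e), cons(e, e)), cons(e, cons(e, q(q(a)))))   [R5 at 2.2.2.1.1]
4. cons(cons(cons(c, e), cons(e, e)), cons(e, cons(e, q(q(a)))))  →  cons(cons(cons(c, e), cons(e, e)), cons(e, cons(e, q(a))))   [R5 at 2.2.2.1]
5. cons(cons(cons(c, e), cons(e, e)), cons(e, cons(e, q(a))))  →  cons(cons(cons(c, e), cons(e, e)), cons(e, cons(e, a)))   [R5 at 2.2.2]

cons(cons(cons(c, e), cons(e, e)), cons(e, cons(e, a)))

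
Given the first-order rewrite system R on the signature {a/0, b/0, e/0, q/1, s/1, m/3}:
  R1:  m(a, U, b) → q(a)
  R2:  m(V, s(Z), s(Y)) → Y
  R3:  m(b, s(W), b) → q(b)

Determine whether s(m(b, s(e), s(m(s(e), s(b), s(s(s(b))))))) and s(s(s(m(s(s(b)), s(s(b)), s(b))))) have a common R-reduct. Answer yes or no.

yes — NF(t₁) = s(s(s(b))), NF(t₂) = s(s(s(b)))

Reduce t₁ = s(m(b, s(e), s(m(s(e), s(b), s(s(s(b))))))):
1. s(m(b, s(e), s(m(s(e), s(b), s(s(s(b)))))))  →  s(m(s(e), s(b), s(s(s(b)))))   [R2 at 1]
2. s(m(s(e), s(b), s(s(s(b)))))  →  s(s(s(b)))   [R2 at 1]

Reduce t₂ = s(s(s(m(s(s(b)), s(s(b)), s(b))))):
1. s(s(s(m(s(s(b)), s(s(b)), s(b)))))  →  s(s(s(b)))   [R2 at 1.1.1]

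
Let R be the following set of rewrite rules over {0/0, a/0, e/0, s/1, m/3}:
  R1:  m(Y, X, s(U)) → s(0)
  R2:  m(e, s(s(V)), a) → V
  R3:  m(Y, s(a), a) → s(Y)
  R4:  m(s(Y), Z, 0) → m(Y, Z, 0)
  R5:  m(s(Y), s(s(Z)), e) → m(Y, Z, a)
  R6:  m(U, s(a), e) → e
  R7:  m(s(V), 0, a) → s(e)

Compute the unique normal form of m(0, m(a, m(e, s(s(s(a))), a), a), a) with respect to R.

s(0)

1. m(0, m(a, m(e, s(s(s(a))), a), a), a)  →  m(0, m(a, s(a), a), a)   [R2 at 2.2]
2. m(0, m(a, s(a), a), a)  →  m(0, s(a), a)   [R3 at 2]
3. m(0, s(a), a)  →  s(0)   [R3 at ε]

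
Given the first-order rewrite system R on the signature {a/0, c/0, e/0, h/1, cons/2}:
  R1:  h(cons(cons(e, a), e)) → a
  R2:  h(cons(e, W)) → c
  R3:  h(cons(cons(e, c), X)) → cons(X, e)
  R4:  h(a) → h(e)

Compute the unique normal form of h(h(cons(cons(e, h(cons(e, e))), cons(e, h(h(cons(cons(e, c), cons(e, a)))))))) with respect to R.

a

1. h(h(cons(cons(e, h(cons(e, e))), cons(e, h(h(cons(cons(e, c), cons(e, a))))))))  →  h(h(cons(cons(e, c), cons(e, h(h(cons(cons(e, c), cons(e, a))))))))   [R2 at 1.1.1.2]
2. h(h(cons(cons(e, c), cons(e, h(h(cons(cons(e, c), cons(e, a))))))))  →  h(cons(cons(e, h(h(cons(cons(e, c), cons(e, a))))), e))   [R3 at 1]
3. h(cons(cons(e, h(h(cons(cons(e, c), cons(e, a))))), e))  →  h(cons(cons(e, h(cons(cons(e, a), e))), e))   [R3 at 1.1.2.1]
4. h(cons(cons(e, h(cons(cons(e, a), e))), e))  →  h(cons(cons(e, a), e))   [R1 at 1.1.2]
5. h(cons(cons(e, a), e))  →  a   [R1 at ε]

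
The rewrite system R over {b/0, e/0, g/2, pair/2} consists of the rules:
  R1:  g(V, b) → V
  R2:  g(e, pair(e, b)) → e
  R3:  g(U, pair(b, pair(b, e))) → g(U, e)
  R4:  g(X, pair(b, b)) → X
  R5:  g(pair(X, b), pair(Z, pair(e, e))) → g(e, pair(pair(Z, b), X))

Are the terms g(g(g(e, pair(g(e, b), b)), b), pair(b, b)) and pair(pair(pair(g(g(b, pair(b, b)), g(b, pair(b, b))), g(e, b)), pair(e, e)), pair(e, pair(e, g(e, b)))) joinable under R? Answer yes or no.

Reduce t₁ = g(g(g(e, pair(g(e, b), b)), b), pair(b, b)):
1. g(g(g(e, pair(g(e, b), b)), b), pair(b, b))  →  g(g(e, pair(g(e, b), b)), b)   [R4 at ε]
2. g(g(e, pair(g(e, b), b)), b)  →  g(e, pair(g(e, b), b))   [R1 at ε]
3. g(e, pair(g(e, b), b))  →  g(e, pair(e, b))   [R1 at 2.1]
4. g(e, pair(e, b))  →  e   [R2 at ε]

Reduce t₂ = pair(pair(pair(g(g(b, pair(b, b)), g(b, pair(b, b))), g(e, b)), pair(e, e)), pair(e, pair(e, g(e, b)))):
1. pair(pair(pair(g(g(b, pair(b, b)), g(b, pair(b, b))), g(e, b)), pair(e, e)), pair(e, pair(e, g(e, b))))  →  pair(pair(pair(g(b, g(b, pair(b, b))), g(e, b)), pair(e, e)), pair(e, pair(e, g(e, b))))   [R4 at 1.1.1.1]
2. pair(pair(pair(g(b, g(b, pair(b, b))), g(e, b)), pair(e, e)), pair(e, pair(e, g(e, b))))  →  pair(pair(pair(g(b, b), g(e, b)), pair(e, e)), pair(e, pair(e, g(e, b))))   [R4 at 1.1.1.2]
3. pair(pair(pair(g(b, b), g(e, b)), pair(e, e)), pair(e, pair(e, g(e, b))))  →  pair(pair(pair(b, g(e, b)), pair(e, e)), pair(e, pair(e, g(e, b))))   [R1 at 1.1.1]
4. pair(pair(pair(b, g(e, b)), pair(e, e)), pair(e, pair(e, g(e, b))))  →  pair(pair(pair(b, e), pair(e, e)), pair(e, pair(e, g(e, b))))   [R1 at 1.1.2]
5. pair(pair(pair(b, e), pair(e, e)), pair(e, pair(e, g(e, b))))  →  pair(pair(pair(b, e), pair(e, e)), pair(e, pair(e, e)))   [R1 at 2.2.2]

no — NF(t₁) = e, NF(t₂) = pair(pair(pair(b, e), pair(e, e)), pair(e, pair(e, e)))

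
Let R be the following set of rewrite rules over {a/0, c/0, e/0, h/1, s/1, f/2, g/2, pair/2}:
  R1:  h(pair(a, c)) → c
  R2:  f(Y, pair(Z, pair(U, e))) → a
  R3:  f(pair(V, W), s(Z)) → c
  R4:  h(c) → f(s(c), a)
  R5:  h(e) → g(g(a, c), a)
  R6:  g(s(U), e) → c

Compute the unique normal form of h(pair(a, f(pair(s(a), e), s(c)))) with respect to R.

1. h(pair(a, f(pair(s(a), e), s(c))))  →  h(pair(a, c))   [R3 at 1.2]
2. h(pair(a, c))  →  c   [R1 at ε]

c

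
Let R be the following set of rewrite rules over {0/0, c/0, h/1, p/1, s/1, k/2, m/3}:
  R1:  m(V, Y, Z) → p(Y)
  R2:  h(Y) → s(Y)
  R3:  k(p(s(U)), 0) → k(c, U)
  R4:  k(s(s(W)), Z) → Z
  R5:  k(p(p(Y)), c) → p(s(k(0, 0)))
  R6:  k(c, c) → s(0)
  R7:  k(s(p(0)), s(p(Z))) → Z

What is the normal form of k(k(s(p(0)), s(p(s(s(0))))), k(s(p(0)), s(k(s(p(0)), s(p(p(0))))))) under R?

0

1. k(k(s(p(0)), s(p(s(s(0))))), k(s(p(0)), s(k(s(p(0)), s(p(p(0)))))))  →  k(s(s(0)), k(s(p(0)), s(k(s(p(0)), s(p(p(0)))))))   [R7 at 1]
2. k(s(s(0)), k(s(p(0)), s(k(s(p(0)), s(p(p(0)))))))  →  k(s(p(0)), s(k(s(p(0)), s(p(p(0))))))   [R4 at ε]
3. k(s(p(0)), s(k(s(p(0)), s(p(p(0))))))  →  k(s(p(0)), s(p(0)))   [R7 at 2.1]
4. k(s(p(0)), s(p(0)))  →  0   [R7 at ε]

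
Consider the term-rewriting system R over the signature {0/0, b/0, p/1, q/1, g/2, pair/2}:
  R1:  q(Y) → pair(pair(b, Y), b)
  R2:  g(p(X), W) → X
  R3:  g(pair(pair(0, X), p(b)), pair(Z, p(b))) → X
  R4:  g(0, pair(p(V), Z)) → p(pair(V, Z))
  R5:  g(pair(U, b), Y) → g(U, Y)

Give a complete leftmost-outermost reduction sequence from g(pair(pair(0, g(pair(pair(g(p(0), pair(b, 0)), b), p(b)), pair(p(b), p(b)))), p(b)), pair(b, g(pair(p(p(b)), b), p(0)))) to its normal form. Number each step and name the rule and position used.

b

1. g(pair(pair(0, g(pair(pair(g(p(0), pair(b, 0)), b), p(b)), pair(p(b), p(b)))), p(b)), pair(b, g(pair(p(p(b)), b), p(0))))  →  g(pair(pair(0, g(pair(pair(0, b), p(b)), pair(p(b), p(b)))), p(b)), pair(b, g(pair(p(p(b)), b), p(0))))   [R2 at 1.1.2.1.1.1]
2. g(pair(pair(0, g(pair(pair(0, b), p(b)), pair(p(b), p(b)))), p(b)), pair(b, g(pair(p(p(b)), b), p(0))))  →  g(pair(pair(0, b), p(b)), pair(b, g(pair(p(p(b)), b), p(0))))   [R3 at 1.1.2]
3. g(pair(pair(0, b), p(b)), pair(b, g(pair(p(p(b)), b), p(0))))  →  g(pair(pair(0, b), p(b)), pair(b, g(p(p(b)), p(0))))   [R5 at 2.2]
4. g(pair(pair(0, b), p(b)), pair(b, g(p(p(b)), p(0))))  →  g(pair(pair(0, b), p(b)), pair(b, p(b)))   [R2 at 2.2]
5. g(pair(pair(0, b), p(b)), pair(b, p(b)))  →  b   [R3 at ε]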